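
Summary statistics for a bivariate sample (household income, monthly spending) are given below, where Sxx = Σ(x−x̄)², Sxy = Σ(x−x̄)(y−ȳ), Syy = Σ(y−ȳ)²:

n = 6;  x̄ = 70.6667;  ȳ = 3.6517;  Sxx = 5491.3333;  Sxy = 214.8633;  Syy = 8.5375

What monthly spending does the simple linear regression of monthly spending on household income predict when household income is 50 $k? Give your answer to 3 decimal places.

2.843

b = Sxy/Sxx = 214.8633/5491.3333 = 0.039128
a = ȳ − b·x̄ = 3.6517 − 0.039128·70.6667 = 0.886674
ŷ(50) = a + b·50 = 0.886674 + 0.039128·50 = 2.843059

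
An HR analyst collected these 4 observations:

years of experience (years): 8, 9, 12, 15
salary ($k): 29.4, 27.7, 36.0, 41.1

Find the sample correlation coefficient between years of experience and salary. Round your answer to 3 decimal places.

0.969

n = 4, Σx = 44, Σy = 134.2, Σxy = 1533, Σx² = 514, Σy² = 4616.86
Sxx = Σx² − (Σx)²/n = 514 − 484 = 30
Sxy = Σxy − (Σx)(Σy)/n = 1533 − 1476.2 = 56.8
Syy = Σy² − (Σy)²/n = 4616.86 − 4502.41 = 114.45
r = Sxy/√(Sxx·Syy) = 56.8/√(3433.5) = 56.8/58.596075 = 0.969348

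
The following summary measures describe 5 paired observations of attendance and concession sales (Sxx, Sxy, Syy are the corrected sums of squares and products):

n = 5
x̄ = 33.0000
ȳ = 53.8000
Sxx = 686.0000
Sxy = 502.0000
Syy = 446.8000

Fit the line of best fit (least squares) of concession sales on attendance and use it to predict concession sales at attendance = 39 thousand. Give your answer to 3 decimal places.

58.191

b = Sxy/Sxx = 502/686 = 0.731778
a = ȳ − b·x̄ = 53.8 − 0.731778·33 = 29.651312
ŷ(39) = a + b·39 = 29.651312 + 0.731778·39 = 58.190671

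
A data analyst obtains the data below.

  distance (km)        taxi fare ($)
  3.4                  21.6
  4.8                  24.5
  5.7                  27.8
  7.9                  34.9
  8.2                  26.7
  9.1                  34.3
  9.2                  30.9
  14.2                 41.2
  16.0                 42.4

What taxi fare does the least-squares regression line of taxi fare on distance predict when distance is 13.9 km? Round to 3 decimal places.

40.057

n = 9, Σx = 78.5, Σy = 284.3, Σxy = 2704, Σx² = 821.83
Sxx = Σx² − (Σx)²/n = 821.83 − 684.694444 = 137.135556
Sxy = Σxy − (Σx)(Σy)/n = 2704 − 2479.727778 = 224.272222
b = Sxy/Sxx = 224.272222/137.135556 = 1.635405
a = ȳ − b·x̄ = 31.588889 − 1.635405·8.722222 = 17.324520
ŷ(13.9) = a + b·13.9 = 17.324520 + 1.635405·13.9 = 40.056654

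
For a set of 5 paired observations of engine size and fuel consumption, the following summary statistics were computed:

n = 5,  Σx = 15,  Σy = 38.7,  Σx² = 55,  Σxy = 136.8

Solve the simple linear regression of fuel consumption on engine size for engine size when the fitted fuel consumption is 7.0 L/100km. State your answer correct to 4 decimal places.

2.6425

Sxx = Σx² − (Σx)²/n = 55 − 45 = 10
Sxy = Σxy − (Σx)(Σy)/n = 136.8 − 116.1 = 20.7
b = Sxy/Sxx = 20.7/10 = 2.07
a = ȳ − b·x̄ = 7.74 − 2.07·3 = 1.53
Set a + b·x = 7.0: x = (7.0 − 1.53) / 2.07 = 2.642512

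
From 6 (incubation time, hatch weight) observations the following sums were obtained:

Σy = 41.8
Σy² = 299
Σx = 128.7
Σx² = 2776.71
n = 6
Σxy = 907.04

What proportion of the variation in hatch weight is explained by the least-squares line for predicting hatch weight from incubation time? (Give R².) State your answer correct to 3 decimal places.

Sxx = Σx² − (Σx)²/n = 2776.71 − 2760.615 = 16.095
Sxy = Σxy − (Σx)(Σy)/n = 907.04 − 896.61 = 10.43
Syy = Σy² − (Σy)²/n = 299 − 291.206667 = 7.793333
R² = Sxy²/(Sxx·Syy) = (10.43)²/(16.095·7.793333) = 0.867270

0.867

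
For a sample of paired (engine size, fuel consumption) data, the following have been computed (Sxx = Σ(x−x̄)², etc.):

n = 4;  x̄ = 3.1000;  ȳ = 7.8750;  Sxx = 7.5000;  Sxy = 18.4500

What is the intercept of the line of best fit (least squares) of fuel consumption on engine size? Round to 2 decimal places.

0.25

b = Sxy/Sxx = 18.45/7.5 = 2.46
a = ȳ − b·x̄ = 7.875 − 2.46·3.1 = 0.249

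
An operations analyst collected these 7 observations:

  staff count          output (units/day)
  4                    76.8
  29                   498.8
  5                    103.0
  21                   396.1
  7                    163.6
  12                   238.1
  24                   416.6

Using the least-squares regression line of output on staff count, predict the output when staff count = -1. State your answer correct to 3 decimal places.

n = 7, Σx = 102, Σy = 1893, Σxy = 37606.3, Σx² = 2092
Sxx = Σx² − (Σx)²/n = 2092 − 1486.285714 = 605.714286
Sxy = Σxy − (Σx)(Σy)/n = 37606.3 − 27583.714286 = 10022.585714
b = Sxy/Sxx = 10022.585714/605.714286 = 16.546722
a = ȳ − b·x̄ = 270.428571 − 16.546722·14.571429 = 29.319198
ŷ(-1) = a + b·-1 = 29.319198 + 16.546722·(-1) = 12.772476

12.772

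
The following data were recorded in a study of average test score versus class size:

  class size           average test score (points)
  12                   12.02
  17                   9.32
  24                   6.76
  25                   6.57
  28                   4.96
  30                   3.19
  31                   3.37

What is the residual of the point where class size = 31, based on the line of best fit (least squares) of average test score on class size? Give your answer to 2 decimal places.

n = 7, Σx = 167, Σy = 46.19, Σxy = 968.22, Σx² = 4279
Sxx = Σx² − (Σx)²/n = 4279 − 3984.142857 = 294.857143
Sxy = Σxy − (Σx)(Σy)/n = 968.22 − 1101.961429 = -133.741429
b = Sxy/Sxx = -133.741429/294.857143 = -0.453580
a = ȳ − b·x̄ = 6.598571 − (-0.453580)·23.857143 = 17.419704
ŷ(31) = 17.419704 + (-0.453580)·31 = 3.358711
residual = y − ŷ = 3.37 − 3.358711 = 0.011289

0.01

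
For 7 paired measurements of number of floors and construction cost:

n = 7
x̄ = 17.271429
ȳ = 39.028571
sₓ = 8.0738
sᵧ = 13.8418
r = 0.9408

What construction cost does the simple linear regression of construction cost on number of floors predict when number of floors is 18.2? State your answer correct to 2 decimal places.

b = r · sᵧ/sₓ = 0.9408 · 13.8418/8.0738 = 1.612917
a = ȳ − b·x̄ = 39.028571 − 1.612917·17.271429 = 11.171198
ŷ(18.2) = a + b·18.2 = 11.171198 + 1.612917·18.2 = 40.526279

40.53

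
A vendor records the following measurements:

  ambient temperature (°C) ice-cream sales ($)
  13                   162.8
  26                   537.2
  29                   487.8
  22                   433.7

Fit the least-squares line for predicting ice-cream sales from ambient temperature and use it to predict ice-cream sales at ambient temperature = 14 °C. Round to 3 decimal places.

n = 4, Σx = 90, Σy = 1621.5, Σxy = 39771.2, Σx² = 2170
Sxx = Σx² − (Σx)²/n = 2170 − 2025 = 145
Sxy = Σxy − (Σx)(Σy)/n = 39771.2 − 36483.75 = 3287.45
b = Sxy/Sxx = 3287.45/145 = 22.672069
a = ȳ − b·x̄ = 405.375 − 22.672069·22.5 = -104.746552
ŷ(14) = a + b·14 = -104.746552 + 22.672069·14 = 212.662414

212.662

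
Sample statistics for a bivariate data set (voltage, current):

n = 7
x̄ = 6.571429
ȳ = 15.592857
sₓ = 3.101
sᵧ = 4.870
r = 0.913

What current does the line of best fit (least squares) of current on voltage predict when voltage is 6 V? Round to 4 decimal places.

14.7735

b = r · sᵧ/sₓ = 0.913 · 4.87/3.101 = 1.433831
a = ȳ − b·x̄ = 15.592857 − 1.433831·6.571429 = 6.170538
ŷ(6) = a + b·6 = 6.170538 + 1.433831·6 = 14.773524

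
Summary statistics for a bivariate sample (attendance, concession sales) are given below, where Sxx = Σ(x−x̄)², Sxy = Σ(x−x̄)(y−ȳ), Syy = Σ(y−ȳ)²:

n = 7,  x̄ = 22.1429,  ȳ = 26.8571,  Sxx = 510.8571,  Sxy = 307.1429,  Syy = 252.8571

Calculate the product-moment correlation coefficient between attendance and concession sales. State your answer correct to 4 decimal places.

0.8546

r = Sxy/√(Sxx·Syy) = 307.1429/√(129173.844820) = 307.1429/359.407630 = 0.854581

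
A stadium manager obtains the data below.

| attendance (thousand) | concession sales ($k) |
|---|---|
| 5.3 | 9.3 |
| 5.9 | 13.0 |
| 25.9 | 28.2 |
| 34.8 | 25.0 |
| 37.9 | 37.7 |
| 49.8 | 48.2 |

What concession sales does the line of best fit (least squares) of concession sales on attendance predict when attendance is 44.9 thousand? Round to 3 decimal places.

n = 6, Σx = 159.6, Σy = 161.4, Σxy = 5555.56, Σx² = 5861.2
Sxx = Σx² − (Σx)²/n = 5861.2 − 4245.36 = 1615.84
Sxy = Σxy − (Σx)(Σy)/n = 5555.56 − 4293.24 = 1262.32
b = Sxy/Sxx = 1262.32/1615.84 = 0.781216
a = ȳ − b·x̄ = 26.9 − 0.781216·26.6 = 6.119655
ŷ(44.9) = a + b·44.9 = 6.119655 + 0.781216·44.9 = 41.196252

41.196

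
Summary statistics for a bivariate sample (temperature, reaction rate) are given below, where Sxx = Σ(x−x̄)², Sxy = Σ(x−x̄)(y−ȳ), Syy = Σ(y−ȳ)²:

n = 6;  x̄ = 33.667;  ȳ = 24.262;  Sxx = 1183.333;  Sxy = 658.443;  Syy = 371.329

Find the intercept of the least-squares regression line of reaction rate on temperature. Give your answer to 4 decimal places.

b = Sxy/Sxx = 658.443/1183.333 = 0.556431
a = ȳ − b·x̄ = 24.262 − 0.556431·33.667 = 5.528642

5.5286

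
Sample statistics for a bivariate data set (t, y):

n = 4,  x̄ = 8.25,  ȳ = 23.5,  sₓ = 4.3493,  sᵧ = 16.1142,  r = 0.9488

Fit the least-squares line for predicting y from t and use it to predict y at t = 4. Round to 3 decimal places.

b = r · sᵧ/sₓ = 0.9488 · 16.1142/4.3493 = 3.515313
a = ȳ − b·x̄ = 23.5 − 3.515313·8.25 = -5.501336
ŷ(4) = a + b·4 = -5.501336 + 3.515313·4 = 8.559918

8.560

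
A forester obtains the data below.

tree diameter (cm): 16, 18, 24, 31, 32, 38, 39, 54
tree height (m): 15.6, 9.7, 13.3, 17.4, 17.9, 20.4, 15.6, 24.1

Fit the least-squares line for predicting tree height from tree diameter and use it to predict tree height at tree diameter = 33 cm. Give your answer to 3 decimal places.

17.192

n = 8, Σx = 252, Σy = 134, Σxy = 4540.6, Σx² = 9022
Sxx = Σx² − (Σx)²/n = 9022 − 7938 = 1084
Sxy = Σxy − (Σx)(Σy)/n = 4540.6 − 4221 = 319.6
b = Sxy/Sxx = 319.6/1084 = 0.294834
a = ȳ − b·x̄ = 16.75 − 0.294834·31.5 = 7.462731
ŷ(33) = a + b·33 = 7.462731 + 0.294834·33 = 17.192251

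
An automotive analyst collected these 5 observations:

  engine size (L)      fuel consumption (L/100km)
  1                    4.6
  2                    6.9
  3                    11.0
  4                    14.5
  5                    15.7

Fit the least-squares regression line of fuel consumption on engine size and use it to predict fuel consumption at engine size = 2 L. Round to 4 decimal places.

n = 5, Σx = 15, Σy = 52.7, Σxy = 187.9, Σx² = 55
Sxx = Σx² − (Σx)²/n = 55 − 45 = 10
Sxy = Σxy − (Σx)(Σy)/n = 187.9 − 158.1 = 29.8
b = Sxy/Sxx = 29.8/10 = 2.98
a = ȳ − b·x̄ = 10.54 − 2.98·3 = 1.6
ŷ(2) = a + b·2 = 1.6 + 2.98·2 = 7.56

7.5600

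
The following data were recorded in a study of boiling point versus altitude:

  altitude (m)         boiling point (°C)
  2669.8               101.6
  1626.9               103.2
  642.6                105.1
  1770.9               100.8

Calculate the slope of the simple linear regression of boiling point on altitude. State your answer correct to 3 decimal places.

n = 4, Σx = 6710.2, Σy = 410.7, Σxy = 685191.74, Σx² = 13323657.22
Sxx = Σx² − (Σx)²/n = 13323657.22 − 11256696.01 = 2066961.21
Sxy = Σxy − (Σx)(Σy)/n = 685191.74 − 688969.785 = -3778.045
b = Sxy/Sxx = -3778.045/2066961.21 = -0.001828

-0.002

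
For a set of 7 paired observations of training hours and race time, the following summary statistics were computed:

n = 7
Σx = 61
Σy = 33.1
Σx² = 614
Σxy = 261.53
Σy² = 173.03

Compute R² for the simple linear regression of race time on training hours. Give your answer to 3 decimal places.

Sxx = Σx² − (Σx)²/n = 614 − 531.571429 = 82.428571
Sxy = Σxy − (Σx)(Σy)/n = 261.53 − 288.442857 = -26.912857
Syy = Σy² − (Σy)²/n = 173.03 − 156.515714 = 16.514286
R² = Sxy²/(Sxx·Syy) = (-26.912857)²/(82.428571·16.514286) = 0.532086

0.532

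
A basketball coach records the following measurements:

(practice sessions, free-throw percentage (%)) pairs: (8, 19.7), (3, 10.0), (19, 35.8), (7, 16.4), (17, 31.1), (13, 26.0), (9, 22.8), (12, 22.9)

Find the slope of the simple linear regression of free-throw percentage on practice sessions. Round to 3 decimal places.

1.503

n = 8, Σx = 88, Σy = 184.7, Σxy = 2329.3, Σx² = 1166
Sxx = Σx² − (Σx)²/n = 1166 − 968 = 198
Sxy = Σxy − (Σx)(Σy)/n = 2329.3 − 2031.7 = 297.6
b = Sxy/Sxx = 297.6/198 = 1.503030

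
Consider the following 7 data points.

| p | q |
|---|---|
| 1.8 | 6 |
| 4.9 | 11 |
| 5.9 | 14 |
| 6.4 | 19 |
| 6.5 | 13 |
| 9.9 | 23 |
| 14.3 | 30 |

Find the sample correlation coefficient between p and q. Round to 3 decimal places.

0.970

n = 7, Σx = 49.7, Σy = 116, Σxy = 1010.1, Σx² = 447.77, Σy² = 2312
Sxx = Σx² − (Σx)²/n = 447.77 − 352.87 = 94.9
Sxy = Σxy − (Σx)(Σy)/n = 1010.1 − 823.6 = 186.5
Syy = Σy² − (Σy)²/n = 2312 − 1922.285714 = 389.714286
r = Sxy/√(Sxx·Syy) = 186.5/√(36983.885714) = 186.5/192.311949 = 0.969779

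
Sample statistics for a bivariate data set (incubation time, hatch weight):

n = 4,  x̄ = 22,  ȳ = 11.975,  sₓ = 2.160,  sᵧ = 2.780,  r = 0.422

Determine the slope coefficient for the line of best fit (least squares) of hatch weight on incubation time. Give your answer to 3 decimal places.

0.543

b = r · sᵧ/sₓ = 0.422 · 2.78/2.16 = 0.543130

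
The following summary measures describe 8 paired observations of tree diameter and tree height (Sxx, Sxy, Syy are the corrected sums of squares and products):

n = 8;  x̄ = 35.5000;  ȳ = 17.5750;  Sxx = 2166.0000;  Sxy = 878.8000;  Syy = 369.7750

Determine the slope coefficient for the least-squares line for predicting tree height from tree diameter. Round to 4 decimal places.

0.4057

b = Sxy/Sxx = 878.8/2166 = 0.405725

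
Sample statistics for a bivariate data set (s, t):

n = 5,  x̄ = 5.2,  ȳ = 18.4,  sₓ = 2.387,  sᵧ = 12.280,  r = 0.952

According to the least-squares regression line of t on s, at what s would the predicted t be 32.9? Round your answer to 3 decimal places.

8.161

b = r · sᵧ/sₓ = 0.952 · 12.28/2.387 = 4.897595
a = ȳ − b·x̄ = 18.4 − 4.897595·5.2 = -7.067496
Set a + b·x = 32.9: x = (32.9 − (-7.067496)) / 4.897595 = 8.160637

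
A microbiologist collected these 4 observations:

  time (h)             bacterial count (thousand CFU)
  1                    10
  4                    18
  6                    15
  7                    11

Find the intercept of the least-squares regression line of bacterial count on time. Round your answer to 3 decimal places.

12.214

n = 4, Σx = 18, Σy = 54, Σxy = 249, Σx² = 102
Sxx = Σx² − (Σx)²/n = 102 − 81 = 21
Sxy = Σxy − (Σx)(Σy)/n = 249 − 243 = 6
b = Sxy/Sxx = 6/21 = 0.285714
a = ȳ − b·x̄ = 13.5 − 0.285714·4.5 = 12.214286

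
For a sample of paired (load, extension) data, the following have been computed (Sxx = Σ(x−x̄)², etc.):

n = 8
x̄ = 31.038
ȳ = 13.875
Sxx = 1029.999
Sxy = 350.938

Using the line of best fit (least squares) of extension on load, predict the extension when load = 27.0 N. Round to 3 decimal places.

12.499

b = Sxy/Sxx = 350.938/1029.999 = 0.340717
a = ȳ − b·x̄ = 13.875 − 0.340717·31.038 = 3.299831
ŷ(27.0) = a + b·27.0 = 3.299831 + 0.340717·27 = 12.499185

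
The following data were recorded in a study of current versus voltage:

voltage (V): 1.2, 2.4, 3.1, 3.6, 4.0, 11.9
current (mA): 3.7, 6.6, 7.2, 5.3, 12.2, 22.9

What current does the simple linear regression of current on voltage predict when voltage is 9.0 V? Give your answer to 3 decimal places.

17.914

n = 6, Σx = 26.2, Σy = 57.9, Σxy = 382.99, Σx² = 187.38
Sxx = Σx² − (Σx)²/n = 187.38 − 114.406667 = 72.973333
Sxy = Σxy − (Σx)(Σy)/n = 382.99 − 252.83 = 130.16
b = Sxy/Sxx = 130.16/72.973333 = 1.783665
a = ȳ − b·x̄ = 9.65 − 1.783665·4.366667 = 1.861328
ŷ(9.0) = a + b·9.0 = 1.861328 + 1.783665·9 = 17.914316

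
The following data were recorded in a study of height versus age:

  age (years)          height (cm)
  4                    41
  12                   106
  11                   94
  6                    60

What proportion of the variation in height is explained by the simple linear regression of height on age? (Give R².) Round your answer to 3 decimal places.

n = 4, Σx = 33, Σy = 301, Σxy = 2830, Σx² = 317, Σy² = 25353
Sxx = Σx² − (Σx)²/n = 317 − 272.25 = 44.75
Sxy = Σxy − (Σx)(Σy)/n = 2830 − 2483.25 = 346.75
Syy = Σy² − (Σy)²/n = 25353 − 22650.25 = 2702.75
R² = Sxy²/(Sxx·Syy) = (346.75)²/(44.75·2702.75) = 0.994109

0.994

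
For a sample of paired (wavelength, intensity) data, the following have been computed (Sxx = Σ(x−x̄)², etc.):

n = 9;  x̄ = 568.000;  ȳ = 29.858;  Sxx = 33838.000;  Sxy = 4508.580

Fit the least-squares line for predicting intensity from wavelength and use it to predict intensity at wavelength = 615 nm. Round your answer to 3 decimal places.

b = Sxy/Sxx = 4508.58/33838 = 0.133240
a = ȳ − b·x̄ = 29.858 − 0.133240·568 = -45.822402
ŷ(615) = a + b·615 = -45.822402 + 0.133240·615 = 36.120287

36.120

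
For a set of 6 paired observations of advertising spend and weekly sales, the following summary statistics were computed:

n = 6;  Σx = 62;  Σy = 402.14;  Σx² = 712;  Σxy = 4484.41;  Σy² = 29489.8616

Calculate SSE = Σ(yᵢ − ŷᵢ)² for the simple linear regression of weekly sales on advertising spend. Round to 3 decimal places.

1020.039

Sxx = Σx² − (Σx)²/n = 712 − 640.666667 = 71.333333
Sxy = Σxy − (Σx)(Σy)/n = 4484.41 − 4155.446667 = 328.963333
Syy = Σy² − (Σy)²/n = 29489.8616 − 26952.763267 = 2537.098333
b = Sxy/Sxx = 328.963333/71.333333 = 4.611636
SSE = Syy − b·Sxy = 2537.098333 − 4.611636·328.963333 = 1020.039343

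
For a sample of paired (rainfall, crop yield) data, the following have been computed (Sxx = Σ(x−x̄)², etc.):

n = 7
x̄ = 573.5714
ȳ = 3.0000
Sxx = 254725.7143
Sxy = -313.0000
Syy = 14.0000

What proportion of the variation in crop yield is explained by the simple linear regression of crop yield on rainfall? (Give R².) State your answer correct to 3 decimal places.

0.027

R² = Sxy²/(Sxx·Syy) = (-313)²/(254725.7143·14) = 0.027472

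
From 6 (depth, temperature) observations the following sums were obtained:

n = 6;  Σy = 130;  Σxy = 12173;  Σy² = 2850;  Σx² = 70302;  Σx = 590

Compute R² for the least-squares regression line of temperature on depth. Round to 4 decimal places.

Sxx = Σx² − (Σx)²/n = 70302 − 58016.666667 = 12285.333333
Sxy = Σxy − (Σx)(Σy)/n = 12173 − 12783.333333 = -610.333333
Syy = Σy² − (Σy)²/n = 2850 − 2816.666667 = 33.333333
R² = Sxy²/(Sxx·Syy) = (-610.333333)²/(12285.333333·33.333333) = 0.909638

0.9096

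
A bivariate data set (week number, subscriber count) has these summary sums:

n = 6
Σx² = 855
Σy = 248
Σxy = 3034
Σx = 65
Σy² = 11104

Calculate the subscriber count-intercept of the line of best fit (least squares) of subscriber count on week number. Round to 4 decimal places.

16.3867

Sxx = Σx² − (Σx)²/n = 855 − 704.166667 = 150.833333
Sxy = Σxy − (Σx)(Σy)/n = 3034 − 2686.666667 = 347.333333
b = Sxy/Sxx = 347.333333/150.833333 = 2.302762
a = ȳ − b·x̄ = 41.333333 − 2.302762·10.833333 = 16.386740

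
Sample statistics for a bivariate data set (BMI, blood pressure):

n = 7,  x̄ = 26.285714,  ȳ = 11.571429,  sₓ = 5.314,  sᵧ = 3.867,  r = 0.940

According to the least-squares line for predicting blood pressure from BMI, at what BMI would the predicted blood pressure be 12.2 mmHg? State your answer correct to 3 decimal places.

b = r · sᵧ/sₓ = 0.94 · 3.867/5.314 = 0.684038
a = ȳ − b·x̄ = 11.571429 − 0.684038·26.285714 = -6.409008
Set a + b·x = 12.2: x = (12.2 − (-6.409008)) / 0.684038 = 27.204626

27.205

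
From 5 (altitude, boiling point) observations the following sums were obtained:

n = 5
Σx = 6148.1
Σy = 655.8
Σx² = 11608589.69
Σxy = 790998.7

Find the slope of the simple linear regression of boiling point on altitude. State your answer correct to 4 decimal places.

Sxx = Σx² − (Σx)²/n = 11608589.69 − 7559826.722 = 4048762.968
Sxy = Σxy − (Σx)(Σy)/n = 790998.7 − 806384.796 = -15386.096
b = Sxy/Sxx = -15386.096/4048762.968 = -0.003800

-0.0038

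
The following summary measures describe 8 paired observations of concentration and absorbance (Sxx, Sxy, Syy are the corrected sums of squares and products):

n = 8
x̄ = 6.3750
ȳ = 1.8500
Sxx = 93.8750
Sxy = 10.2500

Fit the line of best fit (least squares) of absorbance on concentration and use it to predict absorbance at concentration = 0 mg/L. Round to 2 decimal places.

1.15

b = Sxy/Sxx = 10.25/93.875 = 0.109188
a = ȳ − b·x̄ = 1.85 − 0.109188·6.375 = 1.153928
ŷ(0) = a + b·0 = 1.153928 + 0.109188·0 = 1.153928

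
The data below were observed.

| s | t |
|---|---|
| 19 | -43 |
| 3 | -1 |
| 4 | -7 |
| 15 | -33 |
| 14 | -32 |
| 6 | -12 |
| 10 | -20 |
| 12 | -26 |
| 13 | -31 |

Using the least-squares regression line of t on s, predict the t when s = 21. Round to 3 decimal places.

-49.116

n = 9, Σx = 96, Σy = -205, Σxy = -2778, Σx² = 1256
Sxx = Σx² − (Σx)²/n = 1256 − 1024 = 232
Sxy = Σxy − (Σx)(Σy)/n = -2778 − (-2186.666667) = -591.333333
b = Sxy/Sxx = -591.333333/232 = -2.548851
a = ȳ − b·x̄ = -22.777778 − (-2.548851)·10.666667 = 4.409962
ŷ(21) = a + b·21 = 4.409962 + (-2.548851)·21 = -49.115900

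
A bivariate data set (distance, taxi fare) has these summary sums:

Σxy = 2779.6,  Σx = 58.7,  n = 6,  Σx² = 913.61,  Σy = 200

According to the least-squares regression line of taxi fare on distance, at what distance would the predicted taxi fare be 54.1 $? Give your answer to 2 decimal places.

18.35

Sxx = Σx² − (Σx)²/n = 913.61 − 574.281667 = 339.328333
Sxy = Σxy − (Σx)(Σy)/n = 2779.6 − 1956.666667 = 822.933333
b = Sxy/Sxx = 822.933333/339.328333 = 2.425183
a = ȳ − b·x̄ = 33.333333 − 2.425183·9.783333 = 9.606959
Set a + b·x = 54.1: x = (54.1 − 9.606959) / 2.425183 = 18.346261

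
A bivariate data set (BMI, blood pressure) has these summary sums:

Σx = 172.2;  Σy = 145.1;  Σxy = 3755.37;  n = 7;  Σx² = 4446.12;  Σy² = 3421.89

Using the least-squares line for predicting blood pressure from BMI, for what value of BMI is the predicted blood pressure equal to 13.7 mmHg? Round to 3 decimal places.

Sxx = Σx² − (Σx)²/n = 4446.12 − 4236.12 = 210
Sxy = Σxy − (Σx)(Σy)/n = 3755.37 − 3569.46 = 185.91
b = Sxy/Sxx = 185.91/210 = 0.885286
a = ȳ − b·x̄ = 20.728571 − 0.885286·24.6 = -1.049457
Set a + b·x = 13.7: x = (13.7 − (-1.049457)) / 0.885286 = 16.660675

16.661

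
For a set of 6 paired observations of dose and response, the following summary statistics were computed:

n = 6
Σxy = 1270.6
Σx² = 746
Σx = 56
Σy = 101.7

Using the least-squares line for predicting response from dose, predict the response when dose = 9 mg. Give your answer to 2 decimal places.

Sxx = Σx² − (Σx)²/n = 746 − 522.666667 = 223.333333
Sxy = Σxy − (Σx)(Σy)/n = 1270.6 − 949.2 = 321.4
b = Sxy/Sxx = 321.4/223.333333 = 1.439104
a = ȳ − b·x̄ = 16.95 − 1.439104·9.333333 = 3.518358
ŷ(9) = a + b·9 = 3.518358 + 1.439104·9 = 16.470299

16.47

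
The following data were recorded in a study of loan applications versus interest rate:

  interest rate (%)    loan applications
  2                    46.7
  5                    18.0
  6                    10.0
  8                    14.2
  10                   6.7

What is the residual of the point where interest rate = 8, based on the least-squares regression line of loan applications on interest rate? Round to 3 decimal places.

n = 5, Σx = 31, Σy = 95.6, Σxy = 424, Σx² = 229
Sxx = Σx² − (Σx)²/n = 229 − 192.2 = 36.8
Sxy = Σxy − (Σx)(Σy)/n = 424 − 592.72 = -168.72
b = Sxy/Sxx = -168.72/36.8 = -4.584783
a = ȳ − b·x̄ = 19.12 − (-4.584783)·6.2 = 47.545652
ŷ(8) = 47.545652 + (-4.584783)·8 = 10.867391
residual = y − ŷ = 14.2 − 10.867391 = 3.332609

3.333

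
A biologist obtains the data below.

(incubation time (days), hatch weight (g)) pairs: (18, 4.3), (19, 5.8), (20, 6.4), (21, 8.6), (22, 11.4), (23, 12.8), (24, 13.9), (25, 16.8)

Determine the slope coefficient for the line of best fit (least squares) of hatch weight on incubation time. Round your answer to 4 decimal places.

1.7857

n = 8, Σx = 172, Σy = 80, Σxy = 1795, Σx² = 3740
Sxx = Σx² − (Σx)²/n = 3740 − 3698 = 42
Sxy = Σxy − (Σx)(Σy)/n = 1795 − 1720 = 75
b = Sxy/Sxx = 75/42 = 1.785714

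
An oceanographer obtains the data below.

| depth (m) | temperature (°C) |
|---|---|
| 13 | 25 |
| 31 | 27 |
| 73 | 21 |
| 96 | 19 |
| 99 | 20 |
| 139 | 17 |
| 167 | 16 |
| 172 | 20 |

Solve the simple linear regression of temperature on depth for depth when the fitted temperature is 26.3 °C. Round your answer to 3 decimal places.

-5.559

n = 8, Σx = 790, Σy = 165, Σxy = 14974, Σx² = 102270
Sxx = Σx² − (Σx)²/n = 102270 − 78012.5 = 24257.5
Sxy = Σxy − (Σx)(Σy)/n = 14974 − 16293.75 = -1319.75
b = Sxy/Sxx = -1319.75/24257.5 = -0.054406
a = ȳ − b·x̄ = 20.625 − (-0.054406)·98.75 = 25.997578
Set a + b·x = 26.3: x = (26.3 − 25.997578) / (-0.054406) = -5.558629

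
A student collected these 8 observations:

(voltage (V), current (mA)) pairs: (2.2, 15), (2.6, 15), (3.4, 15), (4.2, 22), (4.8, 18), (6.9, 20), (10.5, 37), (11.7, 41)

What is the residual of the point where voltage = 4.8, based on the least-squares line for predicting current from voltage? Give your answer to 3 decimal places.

n = 8, Σx = 46.3, Σy = 183, Σxy = 1308, Σx² = 358.59
Sxx = Σx² − (Σx)²/n = 358.59 − 267.96125 = 90.62875
Sxy = Σxy − (Σx)(Σy)/n = 1308 − 1059.1125 = 248.8875
b = Sxy/Sxx = 248.8875/90.62875 = 2.746231
a = ȳ − b·x̄ = 22.875 − 2.746231·5.7875 = 6.981187
ŷ(4.8) = 6.981187 + 2.746231·4.8 = 20.163097
residual = y − ŷ = 18 − 20.163097 = -2.163097

-2.163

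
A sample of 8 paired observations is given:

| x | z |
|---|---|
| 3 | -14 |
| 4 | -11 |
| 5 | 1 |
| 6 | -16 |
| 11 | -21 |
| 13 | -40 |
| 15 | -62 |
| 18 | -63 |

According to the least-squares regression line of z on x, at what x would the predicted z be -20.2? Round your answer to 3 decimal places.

7.330

n = 8, Σx = 75, Σy = -226, Σxy = -2992, Σx² = 925
Sxx = Σx² − (Σx)²/n = 925 − 703.125 = 221.875
Sxy = Σxy − (Σx)(Σy)/n = -2992 − (-2118.75) = -873.25
b = Sxy/Sxx = -873.25/221.875 = -3.935775
a = ȳ − b·x̄ = -28.25 − (-3.935775)·9.375 = 8.647887
Set a + b·x = -20.2: x = (-20.2 − 8.647887) / (-3.935775) = 7.329659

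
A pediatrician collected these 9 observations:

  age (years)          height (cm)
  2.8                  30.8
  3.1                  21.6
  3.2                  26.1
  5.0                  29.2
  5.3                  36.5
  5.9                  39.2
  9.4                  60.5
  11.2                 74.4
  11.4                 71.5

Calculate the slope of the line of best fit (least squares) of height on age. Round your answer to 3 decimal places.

n = 9, Σx = 57.3, Σy = 389.8, Σxy = 3024.53, Σx² = 459.35
Sxx = Σx² − (Σx)²/n = 459.35 − 364.81 = 94.54
Sxy = Σxy − (Σx)(Σy)/n = 3024.53 − 2481.726667 = 542.803333
b = Sxy/Sxx = 542.803333/94.54 = 5.741520

5.742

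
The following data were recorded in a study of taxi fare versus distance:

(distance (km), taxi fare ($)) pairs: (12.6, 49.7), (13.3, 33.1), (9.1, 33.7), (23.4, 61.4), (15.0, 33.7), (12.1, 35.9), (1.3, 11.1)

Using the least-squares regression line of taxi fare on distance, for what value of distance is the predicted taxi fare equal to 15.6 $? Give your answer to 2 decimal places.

n = 7, Σx = 86.8, Σy = 258.6, Σxy = 3764.2, Σx² = 1339.12
Sxx = Σx² − (Σx)²/n = 1339.12 − 1076.32 = 262.8
Sxy = Σxy − (Σx)(Σy)/n = 3764.2 − 3206.64 = 557.56
b = Sxy/Sxx = 557.56/262.8 = 2.121613
a = ȳ − b·x̄ = 36.942857 − 2.121613·12.4 = 10.634851
Set a + b·x = 15.6: x = (15.6 − 10.634851) / 2.121613 = 2.340270

2.34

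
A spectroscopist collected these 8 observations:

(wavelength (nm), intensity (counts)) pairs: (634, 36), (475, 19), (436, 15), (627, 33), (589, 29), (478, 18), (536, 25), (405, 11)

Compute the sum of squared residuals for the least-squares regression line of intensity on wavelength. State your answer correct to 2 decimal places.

5.18

n = 8, Σx = 4180, Σy = 186, Σxy = 102620, Σx² = 2237532, Σy² = 4882
Sxx = Σx² − (Σx)²/n = 2237532 − 2184050 = 53482
Sxy = Σxy − (Σx)(Σy)/n = 102620 − 97185 = 5435
Syy = Σy² − (Σy)²/n = 4882 − 4324.5 = 557.5
b = Sxy/Sxx = 5435/53482 = 0.101623
SSE = Syy − b·Sxy = 557.5 − 0.101623·5435 = 5.179126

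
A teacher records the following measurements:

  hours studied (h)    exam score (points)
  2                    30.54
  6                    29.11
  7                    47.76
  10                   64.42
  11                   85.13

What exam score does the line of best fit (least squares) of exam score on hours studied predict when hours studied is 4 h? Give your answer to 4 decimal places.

32.4580

n = 5, Σx = 36, Σy = 256.96, Σxy = 2150.69, Σx² = 310
Sxx = Σx² − (Σx)²/n = 310 − 259.2 = 50.8
Sxy = Σxy − (Σx)(Σy)/n = 2150.69 − 1850.112 = 300.578
b = Sxy/Sxx = 300.578/50.8 = 5.916890
a = ȳ − b·x̄ = 51.392 − 5.916890·7.2 = 8.790394
ŷ(4) = a + b·4 = 8.790394 + 5.916890·4 = 32.457953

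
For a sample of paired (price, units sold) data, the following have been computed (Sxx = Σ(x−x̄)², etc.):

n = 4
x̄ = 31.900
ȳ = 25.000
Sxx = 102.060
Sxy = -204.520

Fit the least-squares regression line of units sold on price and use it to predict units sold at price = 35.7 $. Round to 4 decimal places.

b = Sxy/Sxx = -204.52/102.06 = -2.003919
a = ȳ − b·x̄ = 25 − (-2.003919)·31.9 = 88.925024
ŷ(35.7) = a + b·35.7 = 88.925024 + (-2.003919)·35.7 = 17.385107

17.3851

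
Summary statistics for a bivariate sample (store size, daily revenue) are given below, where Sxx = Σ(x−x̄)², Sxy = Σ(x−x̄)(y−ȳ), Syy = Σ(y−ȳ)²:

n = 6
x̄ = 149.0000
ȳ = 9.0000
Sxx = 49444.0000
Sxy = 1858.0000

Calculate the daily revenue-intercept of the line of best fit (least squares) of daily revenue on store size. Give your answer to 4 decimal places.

b = Sxy/Sxx = 1858/49444 = 0.037578
a = ȳ − b·x̄ = 9 − 0.037578·149 = 3.400898

3.4009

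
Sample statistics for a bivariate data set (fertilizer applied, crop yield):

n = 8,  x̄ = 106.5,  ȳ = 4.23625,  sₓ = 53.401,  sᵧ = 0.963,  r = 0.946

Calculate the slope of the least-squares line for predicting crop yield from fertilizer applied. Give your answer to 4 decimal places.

0.0171

b = r · sᵧ/sₓ = 0.946 · 0.963/53.401 = 0.017060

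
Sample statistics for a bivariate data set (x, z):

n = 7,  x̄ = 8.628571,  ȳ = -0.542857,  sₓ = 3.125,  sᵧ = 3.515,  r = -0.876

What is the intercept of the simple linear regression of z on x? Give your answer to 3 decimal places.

7.959

b = r · sᵧ/sₓ = -0.876 · 3.515/3.125 = -0.985325
a = ȳ − b·x̄ = -0.542857 − (-0.985325)·8.628571 = 7.959088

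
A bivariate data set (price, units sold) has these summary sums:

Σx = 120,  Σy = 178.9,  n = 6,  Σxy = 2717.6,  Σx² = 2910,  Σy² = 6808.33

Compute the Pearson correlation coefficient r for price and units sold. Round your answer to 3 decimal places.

Sxx = Σx² − (Σx)²/n = 2910 − 2400 = 510
Sxy = Σxy − (Σx)(Σy)/n = 2717.6 − 3578 = -860.4
Syy = Σy² − (Σy)²/n = 6808.33 − 5334.201667 = 1474.128333
r = Sxy/√(Sxx·Syy) = -860.4/√(751805.45) = -860.4/867.067154 = -0.992311

-0.992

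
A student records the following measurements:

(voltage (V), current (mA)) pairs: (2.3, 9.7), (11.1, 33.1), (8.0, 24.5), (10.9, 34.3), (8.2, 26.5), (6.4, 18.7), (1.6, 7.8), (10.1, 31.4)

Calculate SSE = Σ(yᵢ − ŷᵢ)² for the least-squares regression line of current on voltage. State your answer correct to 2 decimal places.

7.21

n = 8, Σx = 58.6, Σy = 186, Σxy = 1626.19, Σx² = 524.08, Σy² = 5065.18
Sxx = Σx² − (Σx)²/n = 524.08 − 429.245 = 94.835
Sxy = Σxy − (Σx)(Σy)/n = 1626.19 − 1362.45 = 263.74
Syy = Σy² − (Σy)²/n = 5065.18 − 4324.5 = 740.68
b = Sxy/Sxx = 263.74/94.835 = 2.781041
SSE = Syy − b·Sxy = 740.68 − 2.781041·263.74 = 7.208311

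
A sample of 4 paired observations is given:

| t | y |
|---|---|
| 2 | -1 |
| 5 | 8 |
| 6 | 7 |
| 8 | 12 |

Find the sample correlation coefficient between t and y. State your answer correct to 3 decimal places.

0.967

n = 4, Σx = 21, Σy = 26, Σxy = 176, Σx² = 129, Σy² = 258
Sxx = Σx² − (Σx)²/n = 129 − 110.25 = 18.75
Sxy = Σxy − (Σx)(Σy)/n = 176 − 136.5 = 39.5
Syy = Σy² − (Σy)²/n = 258 − 169 = 89
r = Sxy/√(Sxx·Syy) = 39.5/√(1668.75) = 39.5/40.850337 = 0.966944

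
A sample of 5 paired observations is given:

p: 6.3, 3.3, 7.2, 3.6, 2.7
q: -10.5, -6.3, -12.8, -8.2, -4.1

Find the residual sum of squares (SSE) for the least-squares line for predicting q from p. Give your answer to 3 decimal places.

3.954

n = 5, Σx = 23.1, Σy = -41.9, Σxy = -219.69, Σx² = 122.67, Σy² = 397.83
Sxx = Σx² − (Σx)²/n = 122.67 − 106.722 = 15.948
Sxy = Σxy − (Σx)(Σy)/n = -219.69 − (-193.578) = -26.112
Syy = Σy² − (Σy)²/n = 397.83 − 351.122 = 46.708
b = Sxy/Sxx = -26.112/15.948 = -1.637321
SSE = Syy − b·Sxy = 46.708 − (-1.637321)·(-26.112) = 3.954266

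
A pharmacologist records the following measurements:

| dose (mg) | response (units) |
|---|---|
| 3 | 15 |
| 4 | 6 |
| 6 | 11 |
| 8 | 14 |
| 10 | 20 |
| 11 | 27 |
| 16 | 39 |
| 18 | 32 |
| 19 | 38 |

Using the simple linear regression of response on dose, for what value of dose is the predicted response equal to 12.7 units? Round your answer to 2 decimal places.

n = 9, Σx = 95, Σy = 202, Σxy = 2666, Σx² = 1287
Sxx = Σx² − (Σx)²/n = 1287 − 1002.777778 = 284.222222
Sxy = Σxy − (Σx)(Σy)/n = 2666 − 2132.222222 = 533.777778
b = Sxy/Sxx = 533.777778/284.222222 = 1.878030
a = ȳ − b·x̄ = 22.444444 − 1.878030·10.555556 = 2.620797
Set a + b·x = 12.7: x = (12.7 − 2.620797) / 1.878030 = 5.366903

5.37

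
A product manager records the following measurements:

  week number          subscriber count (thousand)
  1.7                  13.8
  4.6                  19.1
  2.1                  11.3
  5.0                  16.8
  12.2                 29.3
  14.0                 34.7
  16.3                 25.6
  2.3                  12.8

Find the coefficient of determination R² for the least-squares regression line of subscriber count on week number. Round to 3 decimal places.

0.819

n = 8, Σx = 58.2, Σy = 163.4, Σxy = 1509.03, Σx² = 669.28, Σy² = 3846.96
Sxx = Σx² − (Σx)²/n = 669.28 − 423.405 = 245.875
Sxy = Σxy − (Σx)(Σy)/n = 1509.03 − 1188.735 = 320.295
Syy = Σy² − (Σy)²/n = 3846.96 − 3337.445 = 509.515
R² = Sxy²/(Sxx·Syy) = (320.295)²/(245.875·509.515) = 0.818896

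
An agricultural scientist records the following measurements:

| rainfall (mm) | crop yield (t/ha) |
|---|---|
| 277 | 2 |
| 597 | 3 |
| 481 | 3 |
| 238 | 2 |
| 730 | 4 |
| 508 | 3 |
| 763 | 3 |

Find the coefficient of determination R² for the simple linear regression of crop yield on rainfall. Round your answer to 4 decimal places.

0.7458

n = 7, Σx = 3594, Σy = 20, Σxy = 10997, Σx² = 2094276, Σy² = 60
Sxx = Σx² − (Σx)²/n = 2094276 − 1845262.285714 = 249013.714286
Sxy = Σxy − (Σx)(Σy)/n = 10997 − 10268.571429 = 728.428571
Syy = Σy² − (Σy)²/n = 60 − 57.142857 = 2.857143
R² = Sxy²/(Sxx·Syy) = (728.428571)²/(249013.714286·2.857143) = 0.745794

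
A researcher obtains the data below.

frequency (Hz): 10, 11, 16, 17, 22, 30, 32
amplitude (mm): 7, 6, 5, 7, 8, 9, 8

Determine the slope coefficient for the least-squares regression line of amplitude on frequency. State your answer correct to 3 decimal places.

0.113

n = 7, Σx = 138, Σy = 50, Σxy = 1037, Σx² = 3174
Sxx = Σx² − (Σx)²/n = 3174 − 2720.571429 = 453.428571
Sxy = Σxy − (Σx)(Σy)/n = 1037 − 985.714286 = 51.285714
b = Sxy/Sxx = 51.285714/453.428571 = 0.113106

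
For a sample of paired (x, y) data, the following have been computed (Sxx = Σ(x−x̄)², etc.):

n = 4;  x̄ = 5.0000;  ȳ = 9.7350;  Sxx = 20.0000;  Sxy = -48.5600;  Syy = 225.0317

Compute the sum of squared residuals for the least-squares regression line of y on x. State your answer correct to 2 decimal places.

107.13

b = Sxy/Sxx = -48.56/20 = -2.428
SSE = Syy − b·Sxy = 225.0317 − (-2.428)·(-48.56) = 107.12802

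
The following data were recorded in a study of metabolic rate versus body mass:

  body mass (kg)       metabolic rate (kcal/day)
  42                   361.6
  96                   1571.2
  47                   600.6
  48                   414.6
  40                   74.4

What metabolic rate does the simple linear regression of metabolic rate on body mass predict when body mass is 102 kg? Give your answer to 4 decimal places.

n = 5, Σx = 273, Σy = 3022.4, Σxy = 217127.4, Σx² = 17093
Sxx = Σx² − (Σx)²/n = 17093 − 14905.8 = 2187.2
Sxy = Σxy − (Σx)(Σy)/n = 217127.4 − 165023.04 = 52104.36
b = Sxy/Sxx = 52104.36/2187.2 = 23.822403
a = ȳ − b·x̄ = 604.48 − 23.822403·54.6 = -696.223208
ŷ(102) = a + b·102 = -696.223208 + 23.822403·102 = 1733.661906

1733.6619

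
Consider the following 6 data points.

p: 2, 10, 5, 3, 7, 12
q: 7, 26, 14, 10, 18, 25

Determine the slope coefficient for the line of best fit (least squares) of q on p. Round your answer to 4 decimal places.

n = 6, Σx = 39, Σy = 100, Σxy = 800, Σx² = 331
Sxx = Σx² − (Σx)²/n = 331 − 253.5 = 77.5
Sxy = Σxy − (Σx)(Σy)/n = 800 − 650 = 150
b = Sxy/Sxx = 150/77.5 = 1.935484

1.9355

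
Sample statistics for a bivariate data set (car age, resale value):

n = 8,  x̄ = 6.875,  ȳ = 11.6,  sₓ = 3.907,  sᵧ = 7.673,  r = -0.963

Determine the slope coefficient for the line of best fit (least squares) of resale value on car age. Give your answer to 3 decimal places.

b = r · sᵧ/sₓ = -0.963 · 7.673/3.907 = -1.891246

-1.891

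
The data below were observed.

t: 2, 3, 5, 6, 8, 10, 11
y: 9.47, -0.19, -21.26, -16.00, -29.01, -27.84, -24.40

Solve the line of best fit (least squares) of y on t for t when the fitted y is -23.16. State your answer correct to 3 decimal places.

8.450

n = 7, Σx = 45, Σy = -109.23, Σxy = -962.81, Σx² = 359
Sxx = Σx² − (Σx)²/n = 359 − 289.285714 = 69.714286
Sxy = Σxy − (Σx)(Σy)/n = -962.81 − (-702.192857) = -260.617143
b = Sxy/Sxx = -260.617143/69.714286 = -3.738361
a = ȳ − b·x̄ = -15.604286 − (-3.738361)·6.428571 = 8.428033
Set a + b·x = -23.16: x = (-23.16 − 8.428033) / (-3.738361) = 8.449702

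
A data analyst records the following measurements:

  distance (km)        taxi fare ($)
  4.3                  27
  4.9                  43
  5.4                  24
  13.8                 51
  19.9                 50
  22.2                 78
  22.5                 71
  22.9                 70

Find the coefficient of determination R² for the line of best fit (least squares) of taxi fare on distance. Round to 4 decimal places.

n = 8, Σx = 115.9, Σy = 414, Σxy = 7087.3, Σx² = 2181.61, Σy² = 24280
Sxx = Σx² − (Σx)²/n = 2181.61 − 1679.10125 = 502.50875
Sxy = Σxy − (Σx)(Σy)/n = 7087.3 − 5997.825 = 1089.475
Syy = Σy² − (Σy)²/n = 24280 − 21424.5 = 2855.5
R² = Sxy²/(Sxx·Syy) = (1089.475)²/(502.50875·2855.5) = 0.827197

0.8272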